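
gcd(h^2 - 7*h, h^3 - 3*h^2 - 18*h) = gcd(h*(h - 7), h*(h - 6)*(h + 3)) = h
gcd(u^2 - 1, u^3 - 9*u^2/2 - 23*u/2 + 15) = u - 1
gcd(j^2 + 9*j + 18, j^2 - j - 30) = 1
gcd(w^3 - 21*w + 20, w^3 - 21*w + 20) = w^3 - 21*w + 20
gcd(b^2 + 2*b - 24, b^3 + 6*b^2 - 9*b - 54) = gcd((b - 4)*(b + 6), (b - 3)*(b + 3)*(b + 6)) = b + 6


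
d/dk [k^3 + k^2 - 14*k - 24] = 3*k^2 + 2*k - 14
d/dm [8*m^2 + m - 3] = 16*m + 1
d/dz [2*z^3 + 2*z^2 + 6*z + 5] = 6*z^2 + 4*z + 6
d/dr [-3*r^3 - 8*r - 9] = -9*r^2 - 8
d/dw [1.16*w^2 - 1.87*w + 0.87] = 2.32*w - 1.87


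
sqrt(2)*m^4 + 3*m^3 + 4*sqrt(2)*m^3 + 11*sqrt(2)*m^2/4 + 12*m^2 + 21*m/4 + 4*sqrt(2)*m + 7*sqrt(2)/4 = (m + 1/2)*(m + 7/2)*(m + sqrt(2))*(sqrt(2)*m + 1)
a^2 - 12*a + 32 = (a - 8)*(a - 4)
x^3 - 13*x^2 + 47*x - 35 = (x - 7)*(x - 5)*(x - 1)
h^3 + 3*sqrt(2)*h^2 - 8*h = h*(h - sqrt(2))*(h + 4*sqrt(2))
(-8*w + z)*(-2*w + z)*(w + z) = 16*w^3 + 6*w^2*z - 9*w*z^2 + z^3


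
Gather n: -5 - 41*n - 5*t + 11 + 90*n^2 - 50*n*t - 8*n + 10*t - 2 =90*n^2 + n*(-50*t - 49) + 5*t + 4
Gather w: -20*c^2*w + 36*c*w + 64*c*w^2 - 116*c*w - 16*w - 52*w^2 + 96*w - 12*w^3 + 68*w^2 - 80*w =-12*w^3 + w^2*(64*c + 16) + w*(-20*c^2 - 80*c)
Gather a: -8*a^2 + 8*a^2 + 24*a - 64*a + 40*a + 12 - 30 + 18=0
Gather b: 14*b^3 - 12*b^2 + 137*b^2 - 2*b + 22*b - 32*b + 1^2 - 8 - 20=14*b^3 + 125*b^2 - 12*b - 27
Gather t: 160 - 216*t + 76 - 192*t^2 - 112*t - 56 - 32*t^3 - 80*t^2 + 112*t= -32*t^3 - 272*t^2 - 216*t + 180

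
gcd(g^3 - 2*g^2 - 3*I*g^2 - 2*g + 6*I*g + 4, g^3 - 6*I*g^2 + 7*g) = 1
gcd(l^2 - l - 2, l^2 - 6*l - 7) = l + 1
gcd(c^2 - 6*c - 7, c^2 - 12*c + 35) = c - 7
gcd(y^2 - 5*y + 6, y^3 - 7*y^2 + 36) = y - 3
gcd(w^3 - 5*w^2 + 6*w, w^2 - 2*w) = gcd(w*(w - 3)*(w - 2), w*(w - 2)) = w^2 - 2*w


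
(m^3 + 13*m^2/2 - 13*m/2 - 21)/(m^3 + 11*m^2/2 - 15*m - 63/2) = (m - 2)/(m - 3)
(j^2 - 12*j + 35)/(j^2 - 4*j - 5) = (j - 7)/(j + 1)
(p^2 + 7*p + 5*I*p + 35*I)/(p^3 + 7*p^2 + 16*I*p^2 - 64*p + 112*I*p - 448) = (p + 5*I)/(p^2 + 16*I*p - 64)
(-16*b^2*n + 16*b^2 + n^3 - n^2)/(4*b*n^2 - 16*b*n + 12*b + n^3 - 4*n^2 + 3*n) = (-4*b + n)/(n - 3)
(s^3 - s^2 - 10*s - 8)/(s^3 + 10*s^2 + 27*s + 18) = (s^2 - 2*s - 8)/(s^2 + 9*s + 18)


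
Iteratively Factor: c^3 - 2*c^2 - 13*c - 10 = (c - 5)*(c^2 + 3*c + 2) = (c - 5)*(c + 2)*(c + 1)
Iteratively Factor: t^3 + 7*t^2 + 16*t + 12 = (t + 3)*(t^2 + 4*t + 4) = (t + 2)*(t + 3)*(t + 2)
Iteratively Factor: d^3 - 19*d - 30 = (d + 2)*(d^2 - 2*d - 15) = (d + 2)*(d + 3)*(d - 5)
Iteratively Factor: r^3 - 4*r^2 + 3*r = (r - 1)*(r^2 - 3*r) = (r - 3)*(r - 1)*(r)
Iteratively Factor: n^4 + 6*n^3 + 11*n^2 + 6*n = (n + 2)*(n^3 + 4*n^2 + 3*n) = (n + 2)*(n + 3)*(n^2 + n) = n*(n + 2)*(n + 3)*(n + 1)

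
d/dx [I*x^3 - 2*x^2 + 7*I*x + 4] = 3*I*x^2 - 4*x + 7*I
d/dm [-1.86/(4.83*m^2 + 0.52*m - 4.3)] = (17.9676*m + 0.9672)/(4.83*m^2 + 0.52*m - 4.3)^2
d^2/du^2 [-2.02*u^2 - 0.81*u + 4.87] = -4.04000000000000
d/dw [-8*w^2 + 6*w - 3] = 6 - 16*w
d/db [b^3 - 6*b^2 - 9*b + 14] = 3*b^2 - 12*b - 9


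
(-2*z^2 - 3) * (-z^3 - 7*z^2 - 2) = 2*z^5 + 14*z^4 + 3*z^3 + 25*z^2 + 6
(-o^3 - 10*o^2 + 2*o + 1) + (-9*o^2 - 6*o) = -o^3 - 19*o^2 - 4*o + 1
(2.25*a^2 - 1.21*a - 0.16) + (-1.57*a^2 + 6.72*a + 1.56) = 0.68*a^2 + 5.51*a + 1.4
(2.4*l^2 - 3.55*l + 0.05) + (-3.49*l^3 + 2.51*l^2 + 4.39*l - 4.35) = -3.49*l^3 + 4.91*l^2 + 0.84*l - 4.3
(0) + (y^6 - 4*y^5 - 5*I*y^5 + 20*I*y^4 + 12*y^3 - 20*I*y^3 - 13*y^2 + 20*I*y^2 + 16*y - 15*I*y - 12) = y^6 - 4*y^5 - 5*I*y^5 + 20*I*y^4 + 12*y^3 - 20*I*y^3 - 13*y^2 + 20*I*y^2 + 16*y - 15*I*y - 12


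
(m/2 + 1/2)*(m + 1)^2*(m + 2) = m^4/2 + 5*m^3/2 + 9*m^2/2 + 7*m/2 + 1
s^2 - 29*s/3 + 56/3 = (s - 7)*(s - 8/3)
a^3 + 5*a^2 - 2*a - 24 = (a - 2)*(a + 3)*(a + 4)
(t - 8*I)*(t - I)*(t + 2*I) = t^3 - 7*I*t^2 + 10*t - 16*I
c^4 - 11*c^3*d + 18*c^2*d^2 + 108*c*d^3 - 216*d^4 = (c - 6*d)^2*(c - 2*d)*(c + 3*d)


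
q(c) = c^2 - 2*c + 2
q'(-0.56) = -3.12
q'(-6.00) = -14.00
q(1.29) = 1.08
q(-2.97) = 16.76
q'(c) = 2*c - 2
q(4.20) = 11.24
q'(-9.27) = -20.54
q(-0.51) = 3.28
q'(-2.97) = -7.94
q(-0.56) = 3.43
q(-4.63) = 32.70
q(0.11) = 1.79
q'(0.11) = -1.78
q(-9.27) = 106.47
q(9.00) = 65.00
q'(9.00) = 16.00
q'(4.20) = 6.40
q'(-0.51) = -3.02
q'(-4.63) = -11.26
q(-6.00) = 50.00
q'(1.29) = 0.58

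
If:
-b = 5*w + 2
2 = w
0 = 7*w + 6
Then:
No Solution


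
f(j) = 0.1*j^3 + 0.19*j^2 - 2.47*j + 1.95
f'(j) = 0.3*j^2 + 0.38*j - 2.47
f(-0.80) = 4.00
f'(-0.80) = -2.58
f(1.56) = -1.06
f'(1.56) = -1.15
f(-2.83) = 8.20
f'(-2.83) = -1.14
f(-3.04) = 8.41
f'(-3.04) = -0.85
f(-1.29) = 5.24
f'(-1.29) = -2.46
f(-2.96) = 8.33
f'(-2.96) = -0.97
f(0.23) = 1.39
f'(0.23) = -2.37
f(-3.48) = 8.63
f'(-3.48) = -0.16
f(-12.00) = -113.85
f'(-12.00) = 36.17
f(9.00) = 68.01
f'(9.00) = 25.25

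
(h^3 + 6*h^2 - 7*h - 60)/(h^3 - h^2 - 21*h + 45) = (h + 4)/(h - 3)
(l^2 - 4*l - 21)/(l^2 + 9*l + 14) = (l^2 - 4*l - 21)/(l^2 + 9*l + 14)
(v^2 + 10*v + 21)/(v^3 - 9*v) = (v + 7)/(v*(v - 3))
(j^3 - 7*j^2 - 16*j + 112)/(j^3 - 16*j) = (j - 7)/j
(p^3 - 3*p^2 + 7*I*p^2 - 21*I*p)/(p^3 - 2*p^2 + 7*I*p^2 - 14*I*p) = (p - 3)/(p - 2)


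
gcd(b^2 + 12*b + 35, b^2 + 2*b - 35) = b + 7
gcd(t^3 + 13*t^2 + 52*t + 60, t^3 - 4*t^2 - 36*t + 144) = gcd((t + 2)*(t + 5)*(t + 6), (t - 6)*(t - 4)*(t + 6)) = t + 6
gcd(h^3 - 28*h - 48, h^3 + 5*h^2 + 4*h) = h + 4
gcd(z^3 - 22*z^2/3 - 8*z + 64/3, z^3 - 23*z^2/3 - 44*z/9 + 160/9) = z^2 - 28*z/3 + 32/3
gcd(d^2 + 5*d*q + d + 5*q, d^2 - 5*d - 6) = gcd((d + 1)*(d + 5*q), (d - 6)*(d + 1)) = d + 1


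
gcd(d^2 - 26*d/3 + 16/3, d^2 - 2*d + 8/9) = d - 2/3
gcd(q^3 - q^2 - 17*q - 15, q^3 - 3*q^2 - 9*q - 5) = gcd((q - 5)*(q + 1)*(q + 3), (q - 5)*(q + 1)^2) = q^2 - 4*q - 5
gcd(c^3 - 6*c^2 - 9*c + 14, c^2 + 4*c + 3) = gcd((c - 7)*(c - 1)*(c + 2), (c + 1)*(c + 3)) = 1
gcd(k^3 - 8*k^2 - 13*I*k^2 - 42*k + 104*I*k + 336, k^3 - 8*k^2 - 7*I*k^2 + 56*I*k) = k^2 + k*(-8 - 7*I) + 56*I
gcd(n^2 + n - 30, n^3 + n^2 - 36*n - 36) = n + 6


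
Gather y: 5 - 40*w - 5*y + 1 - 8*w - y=-48*w - 6*y + 6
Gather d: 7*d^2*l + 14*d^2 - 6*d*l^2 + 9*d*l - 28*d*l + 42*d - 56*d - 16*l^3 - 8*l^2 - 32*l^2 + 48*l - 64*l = d^2*(7*l + 14) + d*(-6*l^2 - 19*l - 14) - 16*l^3 - 40*l^2 - 16*l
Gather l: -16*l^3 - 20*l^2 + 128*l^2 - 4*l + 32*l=-16*l^3 + 108*l^2 + 28*l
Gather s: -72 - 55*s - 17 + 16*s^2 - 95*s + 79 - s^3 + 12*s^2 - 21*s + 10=-s^3 + 28*s^2 - 171*s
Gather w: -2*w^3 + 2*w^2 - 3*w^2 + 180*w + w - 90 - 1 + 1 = -2*w^3 - w^2 + 181*w - 90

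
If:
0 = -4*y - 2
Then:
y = -1/2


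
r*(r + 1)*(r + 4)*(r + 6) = r^4 + 11*r^3 + 34*r^2 + 24*r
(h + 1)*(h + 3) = h^2 + 4*h + 3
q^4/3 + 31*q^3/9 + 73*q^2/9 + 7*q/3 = q*(q/3 + 1)*(q + 1/3)*(q + 7)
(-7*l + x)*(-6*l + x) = 42*l^2 - 13*l*x + x^2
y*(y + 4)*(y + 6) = y^3 + 10*y^2 + 24*y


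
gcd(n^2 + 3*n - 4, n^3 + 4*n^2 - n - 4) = n^2 + 3*n - 4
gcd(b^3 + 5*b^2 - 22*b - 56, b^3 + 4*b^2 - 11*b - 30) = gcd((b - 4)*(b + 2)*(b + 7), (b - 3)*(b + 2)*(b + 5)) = b + 2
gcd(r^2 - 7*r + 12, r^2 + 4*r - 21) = r - 3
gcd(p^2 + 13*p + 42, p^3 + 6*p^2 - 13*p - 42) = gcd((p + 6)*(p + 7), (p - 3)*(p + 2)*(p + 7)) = p + 7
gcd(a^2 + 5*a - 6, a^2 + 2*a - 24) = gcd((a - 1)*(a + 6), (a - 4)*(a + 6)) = a + 6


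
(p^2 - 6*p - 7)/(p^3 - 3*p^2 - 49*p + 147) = (p + 1)/(p^2 + 4*p - 21)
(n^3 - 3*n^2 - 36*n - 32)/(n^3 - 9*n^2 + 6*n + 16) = (n + 4)/(n - 2)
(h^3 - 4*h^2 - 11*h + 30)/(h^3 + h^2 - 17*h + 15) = (h^3 - 4*h^2 - 11*h + 30)/(h^3 + h^2 - 17*h + 15)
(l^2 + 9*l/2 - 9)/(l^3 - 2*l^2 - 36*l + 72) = (l - 3/2)/(l^2 - 8*l + 12)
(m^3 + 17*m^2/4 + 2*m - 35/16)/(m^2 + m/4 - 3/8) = (8*m^2 + 38*m + 35)/(2*(4*m + 3))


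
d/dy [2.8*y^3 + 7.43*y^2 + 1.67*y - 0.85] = 8.4*y^2 + 14.86*y + 1.67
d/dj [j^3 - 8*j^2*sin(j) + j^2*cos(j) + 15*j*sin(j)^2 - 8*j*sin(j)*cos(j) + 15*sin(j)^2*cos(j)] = -j^2*sin(j) - 8*j^2*cos(j) + 3*j^2 - 16*j*sin(j) + 15*j*sin(2*j) + 2*j*cos(j) - 8*j*cos(2*j) - 15*sin(j)/4 - 4*sin(2*j) + 45*sin(3*j)/4 - 15*cos(2*j)/2 + 15/2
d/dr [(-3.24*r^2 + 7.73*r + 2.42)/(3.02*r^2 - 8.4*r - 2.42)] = (3.87139999999999*r^2 + 1.06480000000001*r + 1.6214)/(9.1204*r^4 - 50.736*r^3 + 55.9432*r^2 + 40.656*r + 5.8564)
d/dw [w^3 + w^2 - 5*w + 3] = 3*w^2 + 2*w - 5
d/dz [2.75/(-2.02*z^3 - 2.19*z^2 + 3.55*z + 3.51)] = (16.665*z^2 + 12.045*z - 9.7625)/(2.02*z^3 + 2.19*z^2 - 3.55*z - 3.51)^2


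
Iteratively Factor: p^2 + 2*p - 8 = (p + 4)*(p - 2)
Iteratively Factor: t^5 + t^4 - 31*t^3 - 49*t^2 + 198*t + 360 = (t - 5)*(t^4 + 6*t^3 - t^2 - 54*t - 72) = (t - 5)*(t + 4)*(t^3 + 2*t^2 - 9*t - 18) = (t - 5)*(t + 2)*(t + 4)*(t^2 - 9) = (t - 5)*(t + 2)*(t + 3)*(t + 4)*(t - 3)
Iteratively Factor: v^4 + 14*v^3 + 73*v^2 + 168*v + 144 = (v + 4)*(v^3 + 10*v^2 + 33*v + 36) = (v + 3)*(v + 4)*(v^2 + 7*v + 12) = (v + 3)*(v + 4)^2*(v + 3)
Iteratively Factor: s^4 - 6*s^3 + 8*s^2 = (s - 4)*(s^3 - 2*s^2) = s*(s - 4)*(s^2 - 2*s) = s*(s - 4)*(s - 2)*(s)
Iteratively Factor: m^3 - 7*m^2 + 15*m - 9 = (m - 1)*(m^2 - 6*m + 9) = (m - 3)*(m - 1)*(m - 3)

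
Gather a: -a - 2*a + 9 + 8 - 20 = -3*a - 3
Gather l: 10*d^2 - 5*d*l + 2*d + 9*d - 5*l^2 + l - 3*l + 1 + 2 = 10*d^2 + 11*d - 5*l^2 + l*(-5*d - 2) + 3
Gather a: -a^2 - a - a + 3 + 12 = -a^2 - 2*a + 15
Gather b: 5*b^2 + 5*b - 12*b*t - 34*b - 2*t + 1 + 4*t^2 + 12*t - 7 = 5*b^2 + b*(-12*t - 29) + 4*t^2 + 10*t - 6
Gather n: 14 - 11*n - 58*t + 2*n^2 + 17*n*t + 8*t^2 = 2*n^2 + n*(17*t - 11) + 8*t^2 - 58*t + 14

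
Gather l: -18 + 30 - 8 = 4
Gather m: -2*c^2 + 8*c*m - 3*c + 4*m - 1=-2*c^2 - 3*c + m*(8*c + 4) - 1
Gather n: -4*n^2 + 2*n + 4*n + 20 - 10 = -4*n^2 + 6*n + 10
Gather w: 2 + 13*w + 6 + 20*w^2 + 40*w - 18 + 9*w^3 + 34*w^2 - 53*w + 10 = 9*w^3 + 54*w^2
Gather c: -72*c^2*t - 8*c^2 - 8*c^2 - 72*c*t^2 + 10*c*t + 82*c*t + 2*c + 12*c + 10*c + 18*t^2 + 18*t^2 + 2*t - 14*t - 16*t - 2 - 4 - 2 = c^2*(-72*t - 16) + c*(-72*t^2 + 92*t + 24) + 36*t^2 - 28*t - 8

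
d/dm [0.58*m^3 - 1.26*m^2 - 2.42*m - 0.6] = 1.74*m^2 - 2.52*m - 2.42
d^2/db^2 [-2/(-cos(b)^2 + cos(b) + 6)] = 2*(4*sin(b)^4 - 27*sin(b)^2 - 9*cos(b)/4 - 3*cos(3*b)/4 + 9)/(sin(b)^2 + cos(b) + 5)^3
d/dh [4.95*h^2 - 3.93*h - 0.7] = 9.9*h - 3.93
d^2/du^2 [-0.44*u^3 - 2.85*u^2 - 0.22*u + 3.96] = -2.64*u - 5.7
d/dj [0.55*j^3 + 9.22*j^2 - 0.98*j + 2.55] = 1.65*j^2 + 18.44*j - 0.98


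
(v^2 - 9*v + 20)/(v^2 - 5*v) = (v - 4)/v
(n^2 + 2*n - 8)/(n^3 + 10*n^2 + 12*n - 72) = (n + 4)/(n^2 + 12*n + 36)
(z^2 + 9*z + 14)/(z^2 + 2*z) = (z + 7)/z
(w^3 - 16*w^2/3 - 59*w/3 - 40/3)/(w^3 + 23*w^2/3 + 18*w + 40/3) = (w^2 - 7*w - 8)/(w^2 + 6*w + 8)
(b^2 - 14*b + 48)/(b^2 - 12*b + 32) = (b - 6)/(b - 4)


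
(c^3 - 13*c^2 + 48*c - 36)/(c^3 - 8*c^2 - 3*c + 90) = (c^2 - 7*c + 6)/(c^2 - 2*c - 15)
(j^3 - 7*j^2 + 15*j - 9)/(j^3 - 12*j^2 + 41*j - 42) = (j^2 - 4*j + 3)/(j^2 - 9*j + 14)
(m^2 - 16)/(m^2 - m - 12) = (m + 4)/(m + 3)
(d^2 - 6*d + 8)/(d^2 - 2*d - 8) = (d - 2)/(d + 2)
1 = 1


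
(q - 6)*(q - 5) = q^2 - 11*q + 30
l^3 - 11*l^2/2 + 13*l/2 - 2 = (l - 4)*(l - 1)*(l - 1/2)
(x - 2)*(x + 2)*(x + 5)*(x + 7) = x^4 + 12*x^3 + 31*x^2 - 48*x - 140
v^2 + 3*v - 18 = (v - 3)*(v + 6)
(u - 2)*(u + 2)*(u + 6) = u^3 + 6*u^2 - 4*u - 24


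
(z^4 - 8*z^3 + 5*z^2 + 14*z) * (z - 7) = z^5 - 15*z^4 + 61*z^3 - 21*z^2 - 98*z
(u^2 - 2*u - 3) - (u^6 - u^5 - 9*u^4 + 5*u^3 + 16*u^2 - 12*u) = -u^6 + u^5 + 9*u^4 - 5*u^3 - 15*u^2 + 10*u - 3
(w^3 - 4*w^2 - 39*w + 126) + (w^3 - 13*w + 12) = 2*w^3 - 4*w^2 - 52*w + 138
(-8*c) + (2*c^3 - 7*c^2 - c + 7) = 2*c^3 - 7*c^2 - 9*c + 7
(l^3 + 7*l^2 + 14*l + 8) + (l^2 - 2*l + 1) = l^3 + 8*l^2 + 12*l + 9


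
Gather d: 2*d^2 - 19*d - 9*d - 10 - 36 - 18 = 2*d^2 - 28*d - 64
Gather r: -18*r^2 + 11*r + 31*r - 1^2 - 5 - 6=-18*r^2 + 42*r - 12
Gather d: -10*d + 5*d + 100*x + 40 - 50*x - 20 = -5*d + 50*x + 20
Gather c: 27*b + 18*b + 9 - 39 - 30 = 45*b - 60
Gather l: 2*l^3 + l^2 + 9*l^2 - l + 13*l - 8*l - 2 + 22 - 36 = 2*l^3 + 10*l^2 + 4*l - 16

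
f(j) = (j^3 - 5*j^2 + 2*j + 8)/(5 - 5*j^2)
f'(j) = 10*j*(j^3 - 5*j^2 + 2*j + 8)/(5 - 5*j^2)^2 + (3*j^2 - 10*j + 2)/(5 - 5*j^2)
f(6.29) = -0.37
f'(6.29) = -0.18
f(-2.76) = 1.71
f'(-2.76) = -0.16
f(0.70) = 2.86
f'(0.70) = 6.47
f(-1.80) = 1.57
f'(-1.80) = -0.12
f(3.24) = 0.08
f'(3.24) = -0.08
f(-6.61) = 2.40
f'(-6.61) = -0.19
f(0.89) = 6.28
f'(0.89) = 49.39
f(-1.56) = 1.55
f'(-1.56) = -0.11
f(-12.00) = 3.45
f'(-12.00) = -0.20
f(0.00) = 1.60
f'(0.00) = 0.40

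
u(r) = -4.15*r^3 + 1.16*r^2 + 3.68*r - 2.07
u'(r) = -12.45*r^2 + 2.32*r + 3.68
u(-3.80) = 228.42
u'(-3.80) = -184.91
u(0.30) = -0.97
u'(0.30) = 3.26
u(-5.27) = 618.16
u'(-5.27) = -354.32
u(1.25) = -3.76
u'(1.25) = -12.87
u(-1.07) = 0.40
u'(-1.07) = -13.06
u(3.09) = -102.06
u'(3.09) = -108.03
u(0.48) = -0.50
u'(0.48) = 1.93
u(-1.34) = 5.07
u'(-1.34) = -21.78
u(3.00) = -92.64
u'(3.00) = -101.41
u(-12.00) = 7292.01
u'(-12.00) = -1816.96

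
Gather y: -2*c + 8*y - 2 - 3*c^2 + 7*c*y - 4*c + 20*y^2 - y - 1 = -3*c^2 - 6*c + 20*y^2 + y*(7*c + 7) - 3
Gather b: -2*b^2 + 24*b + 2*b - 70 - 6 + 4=-2*b^2 + 26*b - 72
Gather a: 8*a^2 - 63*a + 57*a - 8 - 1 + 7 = 8*a^2 - 6*a - 2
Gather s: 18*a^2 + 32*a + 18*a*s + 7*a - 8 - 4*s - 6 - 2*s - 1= 18*a^2 + 39*a + s*(18*a - 6) - 15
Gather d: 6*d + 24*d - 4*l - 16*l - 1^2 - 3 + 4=30*d - 20*l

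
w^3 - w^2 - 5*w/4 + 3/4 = (w - 3/2)*(w - 1/2)*(w + 1)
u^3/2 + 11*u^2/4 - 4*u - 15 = (u/2 + 1)*(u - 5/2)*(u + 6)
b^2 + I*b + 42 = (b - 6*I)*(b + 7*I)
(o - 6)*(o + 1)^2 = o^3 - 4*o^2 - 11*o - 6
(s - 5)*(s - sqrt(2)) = s^2 - 5*s - sqrt(2)*s + 5*sqrt(2)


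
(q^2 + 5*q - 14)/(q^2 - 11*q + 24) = (q^2 + 5*q - 14)/(q^2 - 11*q + 24)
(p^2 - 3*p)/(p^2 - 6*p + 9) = p/(p - 3)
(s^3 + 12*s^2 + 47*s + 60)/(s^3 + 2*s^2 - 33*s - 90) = (s + 4)/(s - 6)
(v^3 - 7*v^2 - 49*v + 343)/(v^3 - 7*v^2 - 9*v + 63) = (v^2 - 49)/(v^2 - 9)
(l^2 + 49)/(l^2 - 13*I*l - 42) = (l + 7*I)/(l - 6*I)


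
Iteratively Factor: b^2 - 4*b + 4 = (b - 2)*(b - 2)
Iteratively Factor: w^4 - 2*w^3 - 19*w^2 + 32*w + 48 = (w + 4)*(w^3 - 6*w^2 + 5*w + 12) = (w + 1)*(w + 4)*(w^2 - 7*w + 12) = (w - 3)*(w + 1)*(w + 4)*(w - 4)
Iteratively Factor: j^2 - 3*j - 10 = (j + 2)*(j - 5)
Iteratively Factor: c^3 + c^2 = (c + 1)*(c^2) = c*(c + 1)*(c)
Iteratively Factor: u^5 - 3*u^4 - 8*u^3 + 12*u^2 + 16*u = (u - 4)*(u^4 + u^3 - 4*u^2 - 4*u) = (u - 4)*(u + 1)*(u^3 - 4*u) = (u - 4)*(u + 1)*(u + 2)*(u^2 - 2*u) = (u - 4)*(u - 2)*(u + 1)*(u + 2)*(u)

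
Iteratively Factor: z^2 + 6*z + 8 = (z + 2)*(z + 4)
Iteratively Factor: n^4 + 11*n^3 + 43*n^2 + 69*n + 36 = (n + 3)*(n^3 + 8*n^2 + 19*n + 12) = (n + 3)*(n + 4)*(n^2 + 4*n + 3) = (n + 3)^2*(n + 4)*(n + 1)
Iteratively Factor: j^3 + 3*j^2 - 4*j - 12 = (j + 3)*(j^2 - 4) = (j - 2)*(j + 3)*(j + 2)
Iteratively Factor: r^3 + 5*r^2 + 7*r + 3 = (r + 1)*(r^2 + 4*r + 3) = (r + 1)*(r + 3)*(r + 1)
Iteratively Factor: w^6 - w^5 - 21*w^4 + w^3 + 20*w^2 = (w)*(w^5 - w^4 - 21*w^3 + w^2 + 20*w) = w*(w + 4)*(w^4 - 5*w^3 - w^2 + 5*w) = w*(w - 1)*(w + 4)*(w^3 - 4*w^2 - 5*w) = w*(w - 5)*(w - 1)*(w + 4)*(w^2 + w) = w*(w - 5)*(w - 1)*(w + 1)*(w + 4)*(w)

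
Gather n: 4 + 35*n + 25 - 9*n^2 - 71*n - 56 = -9*n^2 - 36*n - 27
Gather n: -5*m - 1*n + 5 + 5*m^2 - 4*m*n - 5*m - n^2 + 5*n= 5*m^2 - 10*m - n^2 + n*(4 - 4*m) + 5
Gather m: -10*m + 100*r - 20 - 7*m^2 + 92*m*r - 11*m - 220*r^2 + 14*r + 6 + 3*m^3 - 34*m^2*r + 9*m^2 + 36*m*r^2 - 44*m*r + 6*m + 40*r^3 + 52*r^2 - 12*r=3*m^3 + m^2*(2 - 34*r) + m*(36*r^2 + 48*r - 15) + 40*r^3 - 168*r^2 + 102*r - 14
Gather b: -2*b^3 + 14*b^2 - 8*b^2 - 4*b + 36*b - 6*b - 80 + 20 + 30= -2*b^3 + 6*b^2 + 26*b - 30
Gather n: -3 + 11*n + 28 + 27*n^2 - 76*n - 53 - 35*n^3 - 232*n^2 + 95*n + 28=-35*n^3 - 205*n^2 + 30*n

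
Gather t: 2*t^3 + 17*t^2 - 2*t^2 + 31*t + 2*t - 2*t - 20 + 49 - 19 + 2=2*t^3 + 15*t^2 + 31*t + 12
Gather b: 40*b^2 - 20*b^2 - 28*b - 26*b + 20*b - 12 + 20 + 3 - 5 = 20*b^2 - 34*b + 6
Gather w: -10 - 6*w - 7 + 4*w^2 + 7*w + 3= 4*w^2 + w - 14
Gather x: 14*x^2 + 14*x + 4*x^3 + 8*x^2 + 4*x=4*x^3 + 22*x^2 + 18*x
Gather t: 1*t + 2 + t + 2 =2*t + 4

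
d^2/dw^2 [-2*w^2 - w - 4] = -4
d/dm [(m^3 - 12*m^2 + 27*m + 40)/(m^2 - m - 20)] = (m^2 + 8*m - 20)/(m^2 + 8*m + 16)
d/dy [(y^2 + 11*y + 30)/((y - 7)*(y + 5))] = -13/(y^2 - 14*y + 49)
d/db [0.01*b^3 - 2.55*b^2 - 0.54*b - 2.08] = 0.03*b^2 - 5.1*b - 0.54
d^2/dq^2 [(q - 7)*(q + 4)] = 2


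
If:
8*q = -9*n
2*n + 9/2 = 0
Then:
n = -9/4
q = 81/32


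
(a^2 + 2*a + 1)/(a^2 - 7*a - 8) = (a + 1)/(a - 8)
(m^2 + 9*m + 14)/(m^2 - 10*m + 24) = (m^2 + 9*m + 14)/(m^2 - 10*m + 24)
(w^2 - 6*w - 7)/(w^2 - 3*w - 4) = (w - 7)/(w - 4)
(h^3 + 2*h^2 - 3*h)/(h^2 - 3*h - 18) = h*(h - 1)/(h - 6)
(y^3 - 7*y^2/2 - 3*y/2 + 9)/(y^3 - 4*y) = (2*y^2 - 3*y - 9)/(2*y*(y + 2))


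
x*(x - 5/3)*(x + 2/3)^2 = x^4 - x^3/3 - 16*x^2/9 - 20*x/27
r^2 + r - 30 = (r - 5)*(r + 6)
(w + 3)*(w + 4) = w^2 + 7*w + 12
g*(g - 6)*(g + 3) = g^3 - 3*g^2 - 18*g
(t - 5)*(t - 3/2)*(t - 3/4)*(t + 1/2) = t^4 - 27*t^3/4 + 35*t^2/4 + 9*t/16 - 45/16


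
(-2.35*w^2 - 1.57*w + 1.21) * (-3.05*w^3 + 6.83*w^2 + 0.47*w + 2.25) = 7.1675*w^5 - 11.262*w^4 - 15.5181*w^3 + 2.2389*w^2 - 2.9638*w + 2.7225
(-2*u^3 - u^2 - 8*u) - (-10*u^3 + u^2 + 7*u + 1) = 8*u^3 - 2*u^2 - 15*u - 1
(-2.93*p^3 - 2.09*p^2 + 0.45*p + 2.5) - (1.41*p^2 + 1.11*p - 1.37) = -2.93*p^3 - 3.5*p^2 - 0.66*p + 3.87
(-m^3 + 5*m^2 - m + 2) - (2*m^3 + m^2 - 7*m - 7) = -3*m^3 + 4*m^2 + 6*m + 9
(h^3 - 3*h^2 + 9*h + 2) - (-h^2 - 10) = h^3 - 2*h^2 + 9*h + 12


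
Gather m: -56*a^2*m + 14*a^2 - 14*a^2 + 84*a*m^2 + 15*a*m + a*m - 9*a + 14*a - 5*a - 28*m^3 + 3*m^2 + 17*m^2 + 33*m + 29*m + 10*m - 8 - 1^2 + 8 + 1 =-28*m^3 + m^2*(84*a + 20) + m*(-56*a^2 + 16*a + 72)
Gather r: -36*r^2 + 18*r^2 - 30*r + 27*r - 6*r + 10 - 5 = -18*r^2 - 9*r + 5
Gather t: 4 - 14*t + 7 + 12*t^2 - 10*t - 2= 12*t^2 - 24*t + 9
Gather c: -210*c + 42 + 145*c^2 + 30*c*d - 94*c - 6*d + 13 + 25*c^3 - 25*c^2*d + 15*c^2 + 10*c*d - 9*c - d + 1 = 25*c^3 + c^2*(160 - 25*d) + c*(40*d - 313) - 7*d + 56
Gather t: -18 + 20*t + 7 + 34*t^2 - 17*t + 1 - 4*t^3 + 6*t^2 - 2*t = -4*t^3 + 40*t^2 + t - 10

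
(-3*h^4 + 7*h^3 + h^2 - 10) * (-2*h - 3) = 6*h^5 - 5*h^4 - 23*h^3 - 3*h^2 + 20*h + 30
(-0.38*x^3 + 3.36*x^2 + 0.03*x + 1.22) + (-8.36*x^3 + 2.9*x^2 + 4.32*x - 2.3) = -8.74*x^3 + 6.26*x^2 + 4.35*x - 1.08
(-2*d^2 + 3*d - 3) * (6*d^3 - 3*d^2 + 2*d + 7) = -12*d^5 + 24*d^4 - 31*d^3 + d^2 + 15*d - 21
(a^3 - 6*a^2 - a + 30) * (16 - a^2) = -a^5 + 6*a^4 + 17*a^3 - 126*a^2 - 16*a + 480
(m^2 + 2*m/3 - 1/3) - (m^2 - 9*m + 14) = 29*m/3 - 43/3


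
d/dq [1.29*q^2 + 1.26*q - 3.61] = 2.58*q + 1.26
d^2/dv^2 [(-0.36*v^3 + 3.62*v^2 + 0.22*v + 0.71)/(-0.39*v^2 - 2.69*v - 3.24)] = (-4.44089209850063e-16*v^4 + 11.82876*v^3 + 45.623142*v^2 + 19.873602*v - 80.64871)/(0.059319*v^6 + 1.227447*v^5 + 9.944649*v^4 + 39.859613*v^3 + 82.617084*v^2 + 84.715632*v + 34.012224)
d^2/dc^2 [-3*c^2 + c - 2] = -6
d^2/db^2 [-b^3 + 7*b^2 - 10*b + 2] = 14 - 6*b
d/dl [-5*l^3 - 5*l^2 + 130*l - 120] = -15*l^2 - 10*l + 130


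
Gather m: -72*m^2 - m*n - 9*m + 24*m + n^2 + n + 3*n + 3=-72*m^2 + m*(15 - n) + n^2 + 4*n + 3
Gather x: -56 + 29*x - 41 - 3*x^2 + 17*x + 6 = -3*x^2 + 46*x - 91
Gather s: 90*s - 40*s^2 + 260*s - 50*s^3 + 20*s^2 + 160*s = -50*s^3 - 20*s^2 + 510*s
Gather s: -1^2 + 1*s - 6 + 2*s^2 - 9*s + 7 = 2*s^2 - 8*s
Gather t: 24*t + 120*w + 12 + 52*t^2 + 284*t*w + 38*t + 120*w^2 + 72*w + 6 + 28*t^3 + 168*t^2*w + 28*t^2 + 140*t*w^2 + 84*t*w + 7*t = 28*t^3 + t^2*(168*w + 80) + t*(140*w^2 + 368*w + 69) + 120*w^2 + 192*w + 18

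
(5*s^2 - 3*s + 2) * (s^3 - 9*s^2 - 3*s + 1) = 5*s^5 - 48*s^4 + 14*s^3 - 4*s^2 - 9*s + 2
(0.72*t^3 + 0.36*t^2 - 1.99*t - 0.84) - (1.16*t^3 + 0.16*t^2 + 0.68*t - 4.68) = -0.44*t^3 + 0.2*t^2 - 2.67*t + 3.84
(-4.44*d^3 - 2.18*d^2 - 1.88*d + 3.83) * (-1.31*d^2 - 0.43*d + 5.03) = 5.8164*d^5 + 4.765*d^4 - 18.933*d^3 - 15.1743*d^2 - 11.1033*d + 19.2649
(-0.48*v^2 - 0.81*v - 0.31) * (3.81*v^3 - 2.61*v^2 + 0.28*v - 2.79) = -1.8288*v^5 - 1.8333*v^4 + 0.7986*v^3 + 1.9215*v^2 + 2.1731*v + 0.8649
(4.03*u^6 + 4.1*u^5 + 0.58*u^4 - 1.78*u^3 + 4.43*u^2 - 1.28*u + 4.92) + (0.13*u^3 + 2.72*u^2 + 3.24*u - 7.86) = 4.03*u^6 + 4.1*u^5 + 0.58*u^4 - 1.65*u^3 + 7.15*u^2 + 1.96*u - 2.94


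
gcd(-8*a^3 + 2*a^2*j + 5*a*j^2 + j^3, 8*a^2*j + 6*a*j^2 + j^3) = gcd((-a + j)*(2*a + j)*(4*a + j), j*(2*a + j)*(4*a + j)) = 8*a^2 + 6*a*j + j^2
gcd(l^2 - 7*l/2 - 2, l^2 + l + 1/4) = l + 1/2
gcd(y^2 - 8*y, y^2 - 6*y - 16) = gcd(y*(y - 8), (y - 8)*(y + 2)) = y - 8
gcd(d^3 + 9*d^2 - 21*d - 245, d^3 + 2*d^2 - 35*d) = d^2 + 2*d - 35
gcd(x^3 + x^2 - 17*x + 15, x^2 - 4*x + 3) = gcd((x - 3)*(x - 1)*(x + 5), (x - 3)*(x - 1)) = x^2 - 4*x + 3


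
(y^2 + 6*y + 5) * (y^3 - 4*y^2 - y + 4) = y^5 + 2*y^4 - 20*y^3 - 22*y^2 + 19*y + 20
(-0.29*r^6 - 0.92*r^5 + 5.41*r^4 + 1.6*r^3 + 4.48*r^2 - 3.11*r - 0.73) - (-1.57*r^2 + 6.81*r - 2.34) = -0.29*r^6 - 0.92*r^5 + 5.41*r^4 + 1.6*r^3 + 6.05*r^2 - 9.92*r + 1.61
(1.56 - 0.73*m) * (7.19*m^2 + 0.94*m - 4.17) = -5.2487*m^3 + 10.5302*m^2 + 4.5105*m - 6.5052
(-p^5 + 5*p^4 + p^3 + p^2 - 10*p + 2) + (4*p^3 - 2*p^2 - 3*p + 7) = -p^5 + 5*p^4 + 5*p^3 - p^2 - 13*p + 9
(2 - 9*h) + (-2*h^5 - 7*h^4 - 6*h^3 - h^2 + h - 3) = -2*h^5 - 7*h^4 - 6*h^3 - h^2 - 8*h - 1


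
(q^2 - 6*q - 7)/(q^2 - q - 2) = (q - 7)/(q - 2)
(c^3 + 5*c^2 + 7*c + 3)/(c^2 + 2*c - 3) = (c^2 + 2*c + 1)/(c - 1)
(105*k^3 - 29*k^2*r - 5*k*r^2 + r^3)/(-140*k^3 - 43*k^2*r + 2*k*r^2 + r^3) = (-3*k + r)/(4*k + r)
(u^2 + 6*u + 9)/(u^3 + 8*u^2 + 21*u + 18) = 1/(u + 2)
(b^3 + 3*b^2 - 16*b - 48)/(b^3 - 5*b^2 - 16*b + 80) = (b + 3)/(b - 5)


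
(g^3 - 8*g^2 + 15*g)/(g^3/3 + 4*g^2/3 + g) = 3*(g^2 - 8*g + 15)/(g^2 + 4*g + 3)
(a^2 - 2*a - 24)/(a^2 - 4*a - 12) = (a + 4)/(a + 2)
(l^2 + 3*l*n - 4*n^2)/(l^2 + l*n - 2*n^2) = (l + 4*n)/(l + 2*n)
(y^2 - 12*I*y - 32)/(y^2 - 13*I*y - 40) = (y - 4*I)/(y - 5*I)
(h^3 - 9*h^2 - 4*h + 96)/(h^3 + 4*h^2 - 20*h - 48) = (h^2 - 5*h - 24)/(h^2 + 8*h + 12)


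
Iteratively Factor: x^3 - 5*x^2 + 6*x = (x)*(x^2 - 5*x + 6) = x*(x - 3)*(x - 2)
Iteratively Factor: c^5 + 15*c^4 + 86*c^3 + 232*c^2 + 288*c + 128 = (c + 1)*(c^4 + 14*c^3 + 72*c^2 + 160*c + 128) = (c + 1)*(c + 4)*(c^3 + 10*c^2 + 32*c + 32) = (c + 1)*(c + 4)^2*(c^2 + 6*c + 8) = (c + 1)*(c + 4)^3*(c + 2)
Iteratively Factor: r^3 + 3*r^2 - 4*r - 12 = (r + 2)*(r^2 + r - 6) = (r - 2)*(r + 2)*(r + 3)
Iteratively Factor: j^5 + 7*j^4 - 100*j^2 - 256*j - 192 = (j - 4)*(j^4 + 11*j^3 + 44*j^2 + 76*j + 48) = (j - 4)*(j + 4)*(j^3 + 7*j^2 + 16*j + 12) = (j - 4)*(j + 2)*(j + 4)*(j^2 + 5*j + 6) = (j - 4)*(j + 2)*(j + 3)*(j + 4)*(j + 2)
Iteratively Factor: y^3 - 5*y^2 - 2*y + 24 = (y + 2)*(y^2 - 7*y + 12) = (y - 3)*(y + 2)*(y - 4)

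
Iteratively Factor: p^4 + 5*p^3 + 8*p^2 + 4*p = (p + 2)*(p^3 + 3*p^2 + 2*p) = (p + 2)^2*(p^2 + p) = (p + 1)*(p + 2)^2*(p)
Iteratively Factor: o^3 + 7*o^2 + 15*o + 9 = (o + 3)*(o^2 + 4*o + 3) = (o + 3)^2*(o + 1)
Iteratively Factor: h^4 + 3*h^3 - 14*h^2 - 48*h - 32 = (h + 4)*(h^3 - h^2 - 10*h - 8) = (h + 2)*(h + 4)*(h^2 - 3*h - 4) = (h - 4)*(h + 2)*(h + 4)*(h + 1)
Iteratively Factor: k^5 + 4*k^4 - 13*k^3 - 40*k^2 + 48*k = (k - 1)*(k^4 + 5*k^3 - 8*k^2 - 48*k) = (k - 1)*(k + 4)*(k^3 + k^2 - 12*k) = k*(k - 1)*(k + 4)*(k^2 + k - 12) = k*(k - 1)*(k + 4)^2*(k - 3)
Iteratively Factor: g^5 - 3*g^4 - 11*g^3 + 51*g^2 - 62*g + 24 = (g - 2)*(g^4 - g^3 - 13*g^2 + 25*g - 12) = (g - 2)*(g - 1)*(g^3 - 13*g + 12) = (g - 2)*(g - 1)*(g + 4)*(g^2 - 4*g + 3) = (g - 3)*(g - 2)*(g - 1)*(g + 4)*(g - 1)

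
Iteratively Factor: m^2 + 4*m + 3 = (m + 1)*(m + 3)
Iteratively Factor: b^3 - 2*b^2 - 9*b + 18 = (b - 3)*(b^2 + b - 6) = (b - 3)*(b - 2)*(b + 3)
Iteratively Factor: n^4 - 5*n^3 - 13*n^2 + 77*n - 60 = (n - 5)*(n^3 - 13*n + 12) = (n - 5)*(n - 3)*(n^2 + 3*n - 4) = (n - 5)*(n - 3)*(n - 1)*(n + 4)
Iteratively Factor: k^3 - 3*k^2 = (k - 3)*(k^2) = k*(k - 3)*(k)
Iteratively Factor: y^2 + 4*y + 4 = (y + 2)*(y + 2)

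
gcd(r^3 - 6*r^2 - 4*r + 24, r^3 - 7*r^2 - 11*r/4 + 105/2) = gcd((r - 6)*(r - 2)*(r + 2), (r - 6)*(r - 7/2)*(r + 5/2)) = r - 6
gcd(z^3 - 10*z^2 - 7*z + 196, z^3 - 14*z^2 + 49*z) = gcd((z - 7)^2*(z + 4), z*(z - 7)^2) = z^2 - 14*z + 49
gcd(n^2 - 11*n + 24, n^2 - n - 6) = n - 3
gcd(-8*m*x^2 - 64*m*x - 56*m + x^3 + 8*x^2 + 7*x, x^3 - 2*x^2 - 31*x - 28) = x + 1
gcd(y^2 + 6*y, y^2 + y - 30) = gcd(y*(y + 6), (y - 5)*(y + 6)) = y + 6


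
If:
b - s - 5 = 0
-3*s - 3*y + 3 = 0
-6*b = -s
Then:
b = -1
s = -6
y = 7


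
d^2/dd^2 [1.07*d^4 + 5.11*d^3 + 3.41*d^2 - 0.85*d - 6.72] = 12.84*d^2 + 30.66*d + 6.82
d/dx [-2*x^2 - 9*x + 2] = -4*x - 9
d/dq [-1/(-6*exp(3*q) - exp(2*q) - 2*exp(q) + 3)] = 2*(-9*exp(2*q) - exp(q) - 1)*exp(q)/(6*exp(3*q) + exp(2*q) + 2*exp(q) - 3)^2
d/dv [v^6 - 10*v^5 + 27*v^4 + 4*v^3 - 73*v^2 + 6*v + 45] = 6*v^5 - 50*v^4 + 108*v^3 + 12*v^2 - 146*v + 6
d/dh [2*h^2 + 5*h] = 4*h + 5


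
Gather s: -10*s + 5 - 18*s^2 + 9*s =-18*s^2 - s + 5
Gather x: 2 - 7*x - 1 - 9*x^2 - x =-9*x^2 - 8*x + 1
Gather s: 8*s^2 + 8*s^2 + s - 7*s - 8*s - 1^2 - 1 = 16*s^2 - 14*s - 2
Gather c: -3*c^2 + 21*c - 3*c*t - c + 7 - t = -3*c^2 + c*(20 - 3*t) - t + 7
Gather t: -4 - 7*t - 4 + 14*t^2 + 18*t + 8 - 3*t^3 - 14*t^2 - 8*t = -3*t^3 + 3*t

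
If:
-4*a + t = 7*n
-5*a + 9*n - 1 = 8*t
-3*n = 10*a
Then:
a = 3/359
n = -10/359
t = -58/359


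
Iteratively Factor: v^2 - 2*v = (v - 2)*(v)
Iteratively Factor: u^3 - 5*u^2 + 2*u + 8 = (u - 2)*(u^2 - 3*u - 4) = (u - 4)*(u - 2)*(u + 1)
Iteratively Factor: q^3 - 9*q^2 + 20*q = (q - 4)*(q^2 - 5*q) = (q - 5)*(q - 4)*(q)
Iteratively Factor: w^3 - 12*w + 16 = (w - 2)*(w^2 + 2*w - 8) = (w - 2)*(w + 4)*(w - 2)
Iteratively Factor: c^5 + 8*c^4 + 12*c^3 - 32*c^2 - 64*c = (c - 2)*(c^4 + 10*c^3 + 32*c^2 + 32*c) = (c - 2)*(c + 4)*(c^3 + 6*c^2 + 8*c) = (c - 2)*(c + 4)^2*(c^2 + 2*c) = (c - 2)*(c + 2)*(c + 4)^2*(c)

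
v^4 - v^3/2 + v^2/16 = v^2*(v - 1/4)^2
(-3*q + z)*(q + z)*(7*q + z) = -21*q^3 - 17*q^2*z + 5*q*z^2 + z^3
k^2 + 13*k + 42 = (k + 6)*(k + 7)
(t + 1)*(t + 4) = t^2 + 5*t + 4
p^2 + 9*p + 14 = (p + 2)*(p + 7)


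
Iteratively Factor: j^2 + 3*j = (j)*(j + 3)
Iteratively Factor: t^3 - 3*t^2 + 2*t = (t - 2)*(t^2 - t) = t*(t - 2)*(t - 1)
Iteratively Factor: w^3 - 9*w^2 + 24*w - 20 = (w - 5)*(w^2 - 4*w + 4) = (w - 5)*(w - 2)*(w - 2)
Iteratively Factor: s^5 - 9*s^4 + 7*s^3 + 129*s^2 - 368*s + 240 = (s - 4)*(s^4 - 5*s^3 - 13*s^2 + 77*s - 60) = (s - 4)*(s - 3)*(s^3 - 2*s^2 - 19*s + 20) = (s - 4)*(s - 3)*(s - 1)*(s^2 - s - 20) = (s - 5)*(s - 4)*(s - 3)*(s - 1)*(s + 4)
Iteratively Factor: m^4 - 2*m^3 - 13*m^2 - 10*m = (m - 5)*(m^3 + 3*m^2 + 2*m) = (m - 5)*(m + 2)*(m^2 + m) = (m - 5)*(m + 1)*(m + 2)*(m)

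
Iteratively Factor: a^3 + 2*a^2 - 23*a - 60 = (a + 3)*(a^2 - a - 20) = (a - 5)*(a + 3)*(a + 4)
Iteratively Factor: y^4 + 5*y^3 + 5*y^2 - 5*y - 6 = (y + 3)*(y^3 + 2*y^2 - y - 2) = (y - 1)*(y + 3)*(y^2 + 3*y + 2) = (y - 1)*(y + 1)*(y + 3)*(y + 2)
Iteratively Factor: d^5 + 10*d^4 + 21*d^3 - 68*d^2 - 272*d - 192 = (d + 4)*(d^4 + 6*d^3 - 3*d^2 - 56*d - 48) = (d - 3)*(d + 4)*(d^3 + 9*d^2 + 24*d + 16) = (d - 3)*(d + 4)^2*(d^2 + 5*d + 4) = (d - 3)*(d + 1)*(d + 4)^2*(d + 4)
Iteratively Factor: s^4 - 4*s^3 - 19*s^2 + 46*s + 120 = (s + 3)*(s^3 - 7*s^2 + 2*s + 40) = (s + 2)*(s + 3)*(s^2 - 9*s + 20) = (s - 5)*(s + 2)*(s + 3)*(s - 4)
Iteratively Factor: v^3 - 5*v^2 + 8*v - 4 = (v - 2)*(v^2 - 3*v + 2) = (v - 2)^2*(v - 1)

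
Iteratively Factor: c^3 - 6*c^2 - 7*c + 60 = (c + 3)*(c^2 - 9*c + 20) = (c - 4)*(c + 3)*(c - 5)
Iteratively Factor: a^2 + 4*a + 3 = (a + 3)*(a + 1)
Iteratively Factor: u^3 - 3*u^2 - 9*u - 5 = (u + 1)*(u^2 - 4*u - 5) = (u - 5)*(u + 1)*(u + 1)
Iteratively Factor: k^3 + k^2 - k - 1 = (k - 1)*(k^2 + 2*k + 1) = (k - 1)*(k + 1)*(k + 1)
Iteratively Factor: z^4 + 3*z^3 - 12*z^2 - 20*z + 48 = (z + 3)*(z^3 - 12*z + 16) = (z + 3)*(z + 4)*(z^2 - 4*z + 4) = (z - 2)*(z + 3)*(z + 4)*(z - 2)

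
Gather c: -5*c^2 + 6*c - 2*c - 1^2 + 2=-5*c^2 + 4*c + 1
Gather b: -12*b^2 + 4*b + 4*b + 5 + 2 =-12*b^2 + 8*b + 7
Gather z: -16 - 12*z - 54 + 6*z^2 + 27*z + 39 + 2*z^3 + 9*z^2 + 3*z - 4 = 2*z^3 + 15*z^2 + 18*z - 35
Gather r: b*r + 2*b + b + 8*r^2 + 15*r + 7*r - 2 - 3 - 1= 3*b + 8*r^2 + r*(b + 22) - 6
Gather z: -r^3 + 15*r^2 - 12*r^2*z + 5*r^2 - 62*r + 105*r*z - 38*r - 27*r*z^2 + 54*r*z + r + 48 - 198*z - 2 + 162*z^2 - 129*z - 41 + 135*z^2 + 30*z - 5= -r^3 + 20*r^2 - 99*r + z^2*(297 - 27*r) + z*(-12*r^2 + 159*r - 297)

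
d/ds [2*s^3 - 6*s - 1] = 6*s^2 - 6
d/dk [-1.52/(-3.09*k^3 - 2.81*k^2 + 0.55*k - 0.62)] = (-14.0904*k^2 - 8.5424*k + 0.836)/(3.09*k^3 + 2.81*k^2 - 0.55*k + 0.62)^2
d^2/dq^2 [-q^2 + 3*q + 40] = -2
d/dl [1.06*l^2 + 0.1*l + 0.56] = 2.12*l + 0.1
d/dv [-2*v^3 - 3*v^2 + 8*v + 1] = -6*v^2 - 6*v + 8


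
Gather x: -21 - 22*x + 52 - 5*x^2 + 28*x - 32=-5*x^2 + 6*x - 1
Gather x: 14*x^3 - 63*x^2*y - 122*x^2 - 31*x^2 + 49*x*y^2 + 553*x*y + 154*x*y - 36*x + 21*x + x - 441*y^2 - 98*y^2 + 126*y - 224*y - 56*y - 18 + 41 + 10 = 14*x^3 + x^2*(-63*y - 153) + x*(49*y^2 + 707*y - 14) - 539*y^2 - 154*y + 33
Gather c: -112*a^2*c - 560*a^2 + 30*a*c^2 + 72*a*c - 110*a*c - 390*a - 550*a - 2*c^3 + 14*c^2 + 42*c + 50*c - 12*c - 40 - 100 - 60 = -560*a^2 - 940*a - 2*c^3 + c^2*(30*a + 14) + c*(-112*a^2 - 38*a + 80) - 200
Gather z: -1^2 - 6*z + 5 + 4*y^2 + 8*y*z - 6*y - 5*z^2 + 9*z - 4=4*y^2 - 6*y - 5*z^2 + z*(8*y + 3)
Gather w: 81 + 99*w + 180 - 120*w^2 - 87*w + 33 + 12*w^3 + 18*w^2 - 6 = 12*w^3 - 102*w^2 + 12*w + 288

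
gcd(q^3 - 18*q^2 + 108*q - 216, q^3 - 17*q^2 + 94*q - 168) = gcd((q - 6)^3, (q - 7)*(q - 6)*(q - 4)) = q - 6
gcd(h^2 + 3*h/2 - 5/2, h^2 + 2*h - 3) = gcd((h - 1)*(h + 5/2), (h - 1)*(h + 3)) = h - 1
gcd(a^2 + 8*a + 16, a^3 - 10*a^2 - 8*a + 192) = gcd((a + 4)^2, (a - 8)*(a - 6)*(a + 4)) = a + 4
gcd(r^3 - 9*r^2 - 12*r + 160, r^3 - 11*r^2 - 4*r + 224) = r^2 - 4*r - 32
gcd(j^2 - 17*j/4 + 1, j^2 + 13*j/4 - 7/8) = j - 1/4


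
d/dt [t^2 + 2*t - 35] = 2*t + 2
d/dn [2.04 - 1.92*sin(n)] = -1.92*cos(n)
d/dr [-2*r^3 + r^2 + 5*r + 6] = -6*r^2 + 2*r + 5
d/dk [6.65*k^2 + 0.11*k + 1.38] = 13.3*k + 0.11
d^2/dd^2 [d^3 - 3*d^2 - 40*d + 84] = 6*d - 6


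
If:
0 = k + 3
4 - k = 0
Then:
No Solution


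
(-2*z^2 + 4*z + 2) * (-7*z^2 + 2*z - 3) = 14*z^4 - 32*z^3 - 8*z - 6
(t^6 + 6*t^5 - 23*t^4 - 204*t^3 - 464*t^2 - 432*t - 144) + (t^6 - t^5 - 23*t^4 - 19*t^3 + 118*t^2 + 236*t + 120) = 2*t^6 + 5*t^5 - 46*t^4 - 223*t^3 - 346*t^2 - 196*t - 24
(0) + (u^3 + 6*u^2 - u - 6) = u^3 + 6*u^2 - u - 6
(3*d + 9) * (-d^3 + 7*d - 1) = -3*d^4 - 9*d^3 + 21*d^2 + 60*d - 9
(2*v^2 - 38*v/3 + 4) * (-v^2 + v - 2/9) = -2*v^4 + 44*v^3/3 - 154*v^2/9 + 184*v/27 - 8/9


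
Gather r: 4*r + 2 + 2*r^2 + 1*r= 2*r^2 + 5*r + 2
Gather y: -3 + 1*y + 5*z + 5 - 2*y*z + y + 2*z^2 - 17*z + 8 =y*(2 - 2*z) + 2*z^2 - 12*z + 10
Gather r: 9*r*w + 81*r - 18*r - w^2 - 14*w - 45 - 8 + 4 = r*(9*w + 63) - w^2 - 14*w - 49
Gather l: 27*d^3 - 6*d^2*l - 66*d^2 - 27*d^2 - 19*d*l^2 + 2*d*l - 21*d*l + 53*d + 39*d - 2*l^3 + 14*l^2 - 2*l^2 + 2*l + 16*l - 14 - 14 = 27*d^3 - 93*d^2 + 92*d - 2*l^3 + l^2*(12 - 19*d) + l*(-6*d^2 - 19*d + 18) - 28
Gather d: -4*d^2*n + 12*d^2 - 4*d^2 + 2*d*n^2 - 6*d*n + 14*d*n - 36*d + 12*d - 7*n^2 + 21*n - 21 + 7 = d^2*(8 - 4*n) + d*(2*n^2 + 8*n - 24) - 7*n^2 + 21*n - 14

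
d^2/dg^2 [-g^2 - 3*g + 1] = -2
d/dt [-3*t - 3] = -3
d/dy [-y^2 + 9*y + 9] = 9 - 2*y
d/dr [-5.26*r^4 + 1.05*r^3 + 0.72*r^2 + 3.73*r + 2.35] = -21.04*r^3 + 3.15*r^2 + 1.44*r + 3.73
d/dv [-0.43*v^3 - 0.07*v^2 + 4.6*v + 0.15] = -1.29*v^2 - 0.14*v + 4.6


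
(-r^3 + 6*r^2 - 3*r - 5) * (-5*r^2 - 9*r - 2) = 5*r^5 - 21*r^4 - 37*r^3 + 40*r^2 + 51*r + 10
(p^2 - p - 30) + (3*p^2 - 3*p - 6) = 4*p^2 - 4*p - 36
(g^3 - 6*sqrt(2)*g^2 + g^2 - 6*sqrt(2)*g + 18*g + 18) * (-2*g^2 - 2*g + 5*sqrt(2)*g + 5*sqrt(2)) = -2*g^5 - 4*g^4 + 17*sqrt(2)*g^4 - 98*g^3 + 34*sqrt(2)*g^3 - 192*g^2 + 107*sqrt(2)*g^2 - 96*g + 180*sqrt(2)*g + 90*sqrt(2)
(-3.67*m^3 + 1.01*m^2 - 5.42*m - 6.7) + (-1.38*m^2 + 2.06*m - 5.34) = -3.67*m^3 - 0.37*m^2 - 3.36*m - 12.04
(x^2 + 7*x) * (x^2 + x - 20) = x^4 + 8*x^3 - 13*x^2 - 140*x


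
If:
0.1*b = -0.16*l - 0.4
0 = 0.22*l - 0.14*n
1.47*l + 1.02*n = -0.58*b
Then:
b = -5.73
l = 1.08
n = 1.70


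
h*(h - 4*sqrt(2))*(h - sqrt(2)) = h^3 - 5*sqrt(2)*h^2 + 8*h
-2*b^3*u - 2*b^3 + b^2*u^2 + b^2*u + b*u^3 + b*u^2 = (-b + u)*(2*b + u)*(b*u + b)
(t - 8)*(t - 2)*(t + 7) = t^3 - 3*t^2 - 54*t + 112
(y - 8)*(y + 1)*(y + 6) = y^3 - y^2 - 50*y - 48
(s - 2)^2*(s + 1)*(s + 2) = s^4 - s^3 - 6*s^2 + 4*s + 8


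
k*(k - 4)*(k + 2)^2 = k^4 - 12*k^2 - 16*k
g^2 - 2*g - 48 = (g - 8)*(g + 6)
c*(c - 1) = c^2 - c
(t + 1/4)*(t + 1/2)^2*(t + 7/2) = t^4 + 19*t^3/4 + 39*t^2/8 + 29*t/16 + 7/32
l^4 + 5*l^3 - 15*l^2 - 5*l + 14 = (l - 2)*(l - 1)*(l + 1)*(l + 7)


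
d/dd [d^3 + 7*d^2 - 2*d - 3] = 3*d^2 + 14*d - 2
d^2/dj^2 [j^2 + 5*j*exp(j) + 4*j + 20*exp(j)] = 5*j*exp(j) + 30*exp(j) + 2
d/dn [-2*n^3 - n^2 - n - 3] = -6*n^2 - 2*n - 1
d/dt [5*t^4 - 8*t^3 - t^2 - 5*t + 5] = 20*t^3 - 24*t^2 - 2*t - 5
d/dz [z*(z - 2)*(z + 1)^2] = 4*z^3 - 6*z - 2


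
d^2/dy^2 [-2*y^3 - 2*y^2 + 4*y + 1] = -12*y - 4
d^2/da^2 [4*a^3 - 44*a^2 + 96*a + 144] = 24*a - 88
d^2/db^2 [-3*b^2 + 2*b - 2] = -6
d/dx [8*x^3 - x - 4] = 24*x^2 - 1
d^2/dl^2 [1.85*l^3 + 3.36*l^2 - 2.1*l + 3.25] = 11.1*l + 6.72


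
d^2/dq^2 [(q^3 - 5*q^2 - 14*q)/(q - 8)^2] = 4*(49*q - 272)/(q^4 - 32*q^3 + 384*q^2 - 2048*q + 4096)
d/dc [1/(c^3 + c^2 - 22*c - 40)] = (-3*c^2 - 2*c + 22)/(c^3 + c^2 - 22*c - 40)^2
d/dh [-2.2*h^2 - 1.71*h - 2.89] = -4.4*h - 1.71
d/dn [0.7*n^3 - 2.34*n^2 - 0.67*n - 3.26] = 2.1*n^2 - 4.68*n - 0.67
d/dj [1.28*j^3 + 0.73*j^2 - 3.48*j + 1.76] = 3.84*j^2 + 1.46*j - 3.48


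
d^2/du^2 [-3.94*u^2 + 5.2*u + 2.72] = -7.88000000000000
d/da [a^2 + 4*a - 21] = 2*a + 4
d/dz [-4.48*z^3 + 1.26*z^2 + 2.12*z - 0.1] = -13.44*z^2 + 2.52*z + 2.12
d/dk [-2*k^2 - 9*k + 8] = -4*k - 9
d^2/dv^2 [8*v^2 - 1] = 16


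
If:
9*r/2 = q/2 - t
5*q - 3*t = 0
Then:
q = 3*t/5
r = -7*t/45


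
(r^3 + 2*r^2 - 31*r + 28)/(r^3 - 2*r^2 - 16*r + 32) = (r^2 + 6*r - 7)/(r^2 + 2*r - 8)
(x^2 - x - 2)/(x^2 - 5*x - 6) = (x - 2)/(x - 6)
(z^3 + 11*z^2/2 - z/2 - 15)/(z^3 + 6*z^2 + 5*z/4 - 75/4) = 2*(z + 2)/(2*z + 5)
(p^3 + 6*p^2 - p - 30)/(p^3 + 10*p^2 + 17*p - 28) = (p^3 + 6*p^2 - p - 30)/(p^3 + 10*p^2 + 17*p - 28)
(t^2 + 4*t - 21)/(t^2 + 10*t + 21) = (t - 3)/(t + 3)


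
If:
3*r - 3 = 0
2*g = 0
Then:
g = 0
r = 1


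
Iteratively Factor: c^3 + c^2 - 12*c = (c + 4)*(c^2 - 3*c) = c*(c + 4)*(c - 3)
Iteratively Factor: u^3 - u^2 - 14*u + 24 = (u + 4)*(u^2 - 5*u + 6) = (u - 3)*(u + 4)*(u - 2)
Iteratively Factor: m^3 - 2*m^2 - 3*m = (m + 1)*(m^2 - 3*m) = m*(m + 1)*(m - 3)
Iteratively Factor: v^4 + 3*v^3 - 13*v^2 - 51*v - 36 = (v + 3)*(v^3 - 13*v - 12) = (v + 1)*(v + 3)*(v^2 - v - 12) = (v - 4)*(v + 1)*(v + 3)*(v + 3)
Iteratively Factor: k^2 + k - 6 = (k - 2)*(k + 3)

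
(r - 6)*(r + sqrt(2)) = r^2 - 6*r + sqrt(2)*r - 6*sqrt(2)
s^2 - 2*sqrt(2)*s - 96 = (s - 8*sqrt(2))*(s + 6*sqrt(2))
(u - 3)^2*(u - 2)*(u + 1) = u^4 - 7*u^3 + 13*u^2 + 3*u - 18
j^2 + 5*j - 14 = (j - 2)*(j + 7)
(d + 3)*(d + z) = d^2 + d*z + 3*d + 3*z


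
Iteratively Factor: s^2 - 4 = (s - 2)*(s + 2)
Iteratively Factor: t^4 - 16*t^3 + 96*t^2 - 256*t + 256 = (t - 4)*(t^3 - 12*t^2 + 48*t - 64) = (t - 4)^2*(t^2 - 8*t + 16) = (t - 4)^3*(t - 4)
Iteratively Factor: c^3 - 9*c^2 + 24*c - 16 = (c - 4)*(c^2 - 5*c + 4) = (c - 4)^2*(c - 1)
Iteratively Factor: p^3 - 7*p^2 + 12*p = (p - 3)*(p^2 - 4*p) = p*(p - 3)*(p - 4)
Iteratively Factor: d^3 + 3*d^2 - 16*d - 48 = (d + 4)*(d^2 - d - 12) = (d + 3)*(d + 4)*(d - 4)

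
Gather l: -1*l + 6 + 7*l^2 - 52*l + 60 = 7*l^2 - 53*l + 66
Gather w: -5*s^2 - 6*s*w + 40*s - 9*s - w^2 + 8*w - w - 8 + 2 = -5*s^2 + 31*s - w^2 + w*(7 - 6*s) - 6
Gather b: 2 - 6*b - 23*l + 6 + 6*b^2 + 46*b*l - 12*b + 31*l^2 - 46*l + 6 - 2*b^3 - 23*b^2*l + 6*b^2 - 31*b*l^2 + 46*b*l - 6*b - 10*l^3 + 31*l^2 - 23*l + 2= -2*b^3 + b^2*(12 - 23*l) + b*(-31*l^2 + 92*l - 24) - 10*l^3 + 62*l^2 - 92*l + 16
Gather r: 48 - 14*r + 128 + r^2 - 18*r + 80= r^2 - 32*r + 256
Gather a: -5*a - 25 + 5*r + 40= -5*a + 5*r + 15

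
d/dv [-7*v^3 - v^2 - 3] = v*(-21*v - 2)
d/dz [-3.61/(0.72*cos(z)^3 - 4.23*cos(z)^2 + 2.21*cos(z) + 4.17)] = (-7.7976*cos(z)^2 + 30.5406*cos(z) - 7.9781)*sin(z)/(0.72*cos(z)^3 - 4.23*cos(z)^2 + 2.21*cos(z) + 4.17)^2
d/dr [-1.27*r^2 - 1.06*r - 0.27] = -2.54*r - 1.06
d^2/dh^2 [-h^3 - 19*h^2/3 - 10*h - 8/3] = -6*h - 38/3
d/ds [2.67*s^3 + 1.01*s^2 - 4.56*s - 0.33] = 8.01*s^2 + 2.02*s - 4.56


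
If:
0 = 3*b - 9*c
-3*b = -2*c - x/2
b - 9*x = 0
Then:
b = 0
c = 0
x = 0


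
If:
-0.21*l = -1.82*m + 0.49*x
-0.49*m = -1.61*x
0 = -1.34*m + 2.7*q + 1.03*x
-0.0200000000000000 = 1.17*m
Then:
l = -0.14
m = -0.02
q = -0.01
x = -0.01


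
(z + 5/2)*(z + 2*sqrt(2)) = z^2 + 5*z/2 + 2*sqrt(2)*z + 5*sqrt(2)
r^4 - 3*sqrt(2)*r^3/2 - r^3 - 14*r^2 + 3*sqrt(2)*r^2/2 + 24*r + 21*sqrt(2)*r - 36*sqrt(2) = (r - 3)*(r - 2)*(r + 4)*(r - 3*sqrt(2)/2)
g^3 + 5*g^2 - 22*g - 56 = (g - 4)*(g + 2)*(g + 7)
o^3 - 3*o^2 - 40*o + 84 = (o - 7)*(o - 2)*(o + 6)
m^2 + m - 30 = (m - 5)*(m + 6)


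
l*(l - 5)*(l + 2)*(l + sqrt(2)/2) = l^4 - 3*l^3 + sqrt(2)*l^3/2 - 10*l^2 - 3*sqrt(2)*l^2/2 - 5*sqrt(2)*l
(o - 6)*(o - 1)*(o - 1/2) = o^3 - 15*o^2/2 + 19*o/2 - 3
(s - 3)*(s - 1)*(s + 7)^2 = s^4 + 10*s^3 - 4*s^2 - 154*s + 147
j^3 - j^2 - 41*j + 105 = (j - 5)*(j - 3)*(j + 7)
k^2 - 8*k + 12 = (k - 6)*(k - 2)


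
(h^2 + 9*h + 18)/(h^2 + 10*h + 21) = (h + 6)/(h + 7)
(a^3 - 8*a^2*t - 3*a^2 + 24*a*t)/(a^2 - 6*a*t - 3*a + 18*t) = a*(-a + 8*t)/(-a + 6*t)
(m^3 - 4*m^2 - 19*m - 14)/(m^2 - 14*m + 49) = (m^2 + 3*m + 2)/(m - 7)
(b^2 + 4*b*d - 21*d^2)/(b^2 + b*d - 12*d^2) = (b + 7*d)/(b + 4*d)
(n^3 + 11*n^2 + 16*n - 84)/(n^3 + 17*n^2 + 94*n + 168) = (n - 2)/(n + 4)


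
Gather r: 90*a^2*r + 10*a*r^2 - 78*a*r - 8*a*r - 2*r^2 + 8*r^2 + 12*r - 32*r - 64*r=r^2*(10*a + 6) + r*(90*a^2 - 86*a - 84)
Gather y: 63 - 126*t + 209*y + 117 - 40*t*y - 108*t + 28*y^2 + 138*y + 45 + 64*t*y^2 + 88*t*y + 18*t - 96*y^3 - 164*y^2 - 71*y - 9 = -216*t - 96*y^3 + y^2*(64*t - 136) + y*(48*t + 276) + 216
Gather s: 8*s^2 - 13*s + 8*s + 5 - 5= 8*s^2 - 5*s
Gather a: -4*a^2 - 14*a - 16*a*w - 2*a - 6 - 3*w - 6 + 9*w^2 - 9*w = -4*a^2 + a*(-16*w - 16) + 9*w^2 - 12*w - 12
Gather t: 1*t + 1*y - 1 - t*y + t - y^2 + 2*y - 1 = t*(2 - y) - y^2 + 3*y - 2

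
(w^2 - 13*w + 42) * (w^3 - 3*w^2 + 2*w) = w^5 - 16*w^4 + 83*w^3 - 152*w^2 + 84*w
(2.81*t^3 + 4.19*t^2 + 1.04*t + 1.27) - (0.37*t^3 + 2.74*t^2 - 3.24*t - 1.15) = 2.44*t^3 + 1.45*t^2 + 4.28*t + 2.42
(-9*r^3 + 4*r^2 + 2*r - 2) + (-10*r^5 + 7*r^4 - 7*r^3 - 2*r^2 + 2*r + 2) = -10*r^5 + 7*r^4 - 16*r^3 + 2*r^2 + 4*r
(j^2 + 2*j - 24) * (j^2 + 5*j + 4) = j^4 + 7*j^3 - 10*j^2 - 112*j - 96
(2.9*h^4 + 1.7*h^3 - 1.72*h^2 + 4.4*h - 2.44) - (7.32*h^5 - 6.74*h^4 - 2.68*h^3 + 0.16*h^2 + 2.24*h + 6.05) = -7.32*h^5 + 9.64*h^4 + 4.38*h^3 - 1.88*h^2 + 2.16*h - 8.49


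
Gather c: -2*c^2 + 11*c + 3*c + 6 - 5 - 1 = -2*c^2 + 14*c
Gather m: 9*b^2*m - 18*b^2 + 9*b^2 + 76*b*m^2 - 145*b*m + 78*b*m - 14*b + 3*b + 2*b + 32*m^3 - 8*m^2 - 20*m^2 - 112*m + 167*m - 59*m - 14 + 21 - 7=-9*b^2 - 9*b + 32*m^3 + m^2*(76*b - 28) + m*(9*b^2 - 67*b - 4)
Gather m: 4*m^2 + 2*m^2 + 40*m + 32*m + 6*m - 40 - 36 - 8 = 6*m^2 + 78*m - 84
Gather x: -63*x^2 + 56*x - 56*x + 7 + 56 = 63 - 63*x^2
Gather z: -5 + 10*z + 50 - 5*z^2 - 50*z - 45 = -5*z^2 - 40*z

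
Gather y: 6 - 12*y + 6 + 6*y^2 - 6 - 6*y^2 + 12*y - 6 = 0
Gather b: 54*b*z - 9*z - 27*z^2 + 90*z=54*b*z - 27*z^2 + 81*z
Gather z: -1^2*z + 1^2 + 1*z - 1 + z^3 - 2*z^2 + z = z^3 - 2*z^2 + z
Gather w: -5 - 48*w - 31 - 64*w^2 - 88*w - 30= -64*w^2 - 136*w - 66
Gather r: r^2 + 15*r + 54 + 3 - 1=r^2 + 15*r + 56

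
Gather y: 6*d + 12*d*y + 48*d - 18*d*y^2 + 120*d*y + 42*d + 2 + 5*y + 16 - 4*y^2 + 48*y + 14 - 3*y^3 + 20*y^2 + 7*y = 96*d - 3*y^3 + y^2*(16 - 18*d) + y*(132*d + 60) + 32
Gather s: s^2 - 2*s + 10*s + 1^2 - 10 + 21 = s^2 + 8*s + 12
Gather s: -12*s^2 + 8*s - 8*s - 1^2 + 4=3 - 12*s^2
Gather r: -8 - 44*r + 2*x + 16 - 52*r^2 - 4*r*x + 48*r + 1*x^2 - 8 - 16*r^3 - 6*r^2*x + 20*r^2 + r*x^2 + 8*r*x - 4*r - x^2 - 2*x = -16*r^3 + r^2*(-6*x - 32) + r*(x^2 + 4*x)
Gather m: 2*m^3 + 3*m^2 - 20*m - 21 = 2*m^3 + 3*m^2 - 20*m - 21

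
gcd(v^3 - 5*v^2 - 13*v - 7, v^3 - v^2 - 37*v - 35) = v^2 - 6*v - 7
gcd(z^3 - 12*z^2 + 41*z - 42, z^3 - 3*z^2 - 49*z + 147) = z^2 - 10*z + 21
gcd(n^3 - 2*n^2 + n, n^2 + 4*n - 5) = n - 1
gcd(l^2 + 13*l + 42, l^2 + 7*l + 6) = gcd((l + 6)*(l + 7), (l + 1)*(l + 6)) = l + 6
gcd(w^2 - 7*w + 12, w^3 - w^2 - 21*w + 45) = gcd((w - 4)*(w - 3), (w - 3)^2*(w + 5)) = w - 3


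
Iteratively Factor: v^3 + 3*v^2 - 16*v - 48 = (v - 4)*(v^2 + 7*v + 12) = (v - 4)*(v + 4)*(v + 3)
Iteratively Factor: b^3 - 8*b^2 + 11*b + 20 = (b - 4)*(b^2 - 4*b - 5) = (b - 5)*(b - 4)*(b + 1)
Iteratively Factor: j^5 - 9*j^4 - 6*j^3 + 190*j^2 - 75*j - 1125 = (j - 5)*(j^4 - 4*j^3 - 26*j^2 + 60*j + 225) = (j - 5)*(j + 3)*(j^3 - 7*j^2 - 5*j + 75) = (j - 5)^2*(j + 3)*(j^2 - 2*j - 15) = (j - 5)^3*(j + 3)*(j + 3)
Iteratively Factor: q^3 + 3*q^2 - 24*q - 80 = (q + 4)*(q^2 - q - 20) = (q - 5)*(q + 4)*(q + 4)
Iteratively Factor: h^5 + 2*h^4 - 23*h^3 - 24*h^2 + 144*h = (h - 3)*(h^4 + 5*h^3 - 8*h^2 - 48*h) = h*(h - 3)*(h^3 + 5*h^2 - 8*h - 48) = h*(h - 3)*(h + 4)*(h^2 + h - 12) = h*(h - 3)^2*(h + 4)*(h + 4)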